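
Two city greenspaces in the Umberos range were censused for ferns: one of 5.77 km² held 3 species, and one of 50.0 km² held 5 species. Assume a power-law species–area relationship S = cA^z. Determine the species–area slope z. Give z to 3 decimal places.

Taking logs: ln S = ln c + z ln A, so z = (ln S₂ − ln S₁)/(ln A₂ − ln A₁).
z = ln(5/3) / ln(50/5.77) = ln(1.667) / ln(8.666) = 0.5108 / 2.1594 = 0.2366

0.237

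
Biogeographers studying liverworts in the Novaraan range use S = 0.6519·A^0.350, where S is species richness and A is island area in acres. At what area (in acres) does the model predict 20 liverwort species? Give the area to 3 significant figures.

17700 acres

20 = 0.6519 × A^0.35  ⇒  A^0.35 = 20/0.6519 = 30.68
ln A = ln(30.68) / 0.35 = 3.4236 / 0.35 = 9.7817
A = e^9.7817 ≈ 17707 acres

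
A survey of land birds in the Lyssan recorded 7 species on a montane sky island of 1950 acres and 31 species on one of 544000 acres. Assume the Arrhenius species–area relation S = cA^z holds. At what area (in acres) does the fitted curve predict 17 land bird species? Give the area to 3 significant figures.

56000 acres

z = ln(31/7) / ln(544000/1950) = 1.4881 / 5.6311 = 0.2643
c = 7 / 1950^0.2643 = 7 / 7.403 = 0.9455
A = (17/0.9455)^(1/0.2643) ⇒ ln A = ln(17.98)/0.2643 = 10.9333
A = e^10.9333 ≈ 56010 acres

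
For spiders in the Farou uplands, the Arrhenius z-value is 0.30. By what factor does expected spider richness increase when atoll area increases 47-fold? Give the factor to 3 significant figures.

3.17

S₂/S₁ = (A₂/A₁)^z = 47^0.3
ln(S₂/S₁) = 0.3 × ln 47 = 0.3 × 3.8501 = 1.1550
S₂/S₁ = e^1.1550 ≈ 3.174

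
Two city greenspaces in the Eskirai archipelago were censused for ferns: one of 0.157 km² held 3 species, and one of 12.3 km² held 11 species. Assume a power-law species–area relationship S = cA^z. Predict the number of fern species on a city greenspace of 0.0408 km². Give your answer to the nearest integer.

z = ln(11/3) / ln(12.3/0.157) = 1.2993 / 4.3611 = 0.2979
c = 3 / 0.157^0.2979 = 3 / 0.576 = 5.208
S₃ = 5.208 × 0.0408^0.2979 = 5.208 × 0.3856 ≈ 2.008

2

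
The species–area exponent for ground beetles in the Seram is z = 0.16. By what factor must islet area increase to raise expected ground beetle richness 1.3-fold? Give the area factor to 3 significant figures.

5.15

(A₂/A₁)^0.16 = 1.3, so A₂/A₁ = 1.3^(1/0.16) = 1.3^6.25
ln(A₂/A₁) = ln 1.3 / 0.16 = 0.2624 / 0.16 = 1.6398
A₂/A₁ = e^1.6398 ≈ 5.154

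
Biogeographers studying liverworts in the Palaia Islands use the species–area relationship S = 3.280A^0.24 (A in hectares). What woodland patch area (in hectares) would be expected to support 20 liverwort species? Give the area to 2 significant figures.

20 = 3.28 × A^0.24  ⇒  A^0.24 = 20/3.28 = 6.098
ln A = ln(6.098) / 0.24 = 1.8079 / 0.24 = 7.5329
A = e^7.5329 ≈ 1868 hectares

1900 hectares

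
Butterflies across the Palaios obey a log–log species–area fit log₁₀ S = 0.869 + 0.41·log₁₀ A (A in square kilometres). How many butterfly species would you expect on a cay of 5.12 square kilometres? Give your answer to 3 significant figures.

S = 7.396 × 5.12^0.41
ln S = ln 7.396 + 0.41 × ln 5.12 = 2.0009 + 0.41 × 1.6332 = 2.6705
S = e^2.6705 ≈ 14.45

14.4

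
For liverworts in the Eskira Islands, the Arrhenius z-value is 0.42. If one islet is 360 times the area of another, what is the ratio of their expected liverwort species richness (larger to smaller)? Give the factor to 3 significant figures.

11.8

S₂/S₁ = (A₂/A₁)^z = 360^0.42
ln(S₂/S₁) = 0.42 × ln 360 = 0.42 × 5.8861 = 2.4722
S₂/S₁ = e^2.4722 ≈ 11.85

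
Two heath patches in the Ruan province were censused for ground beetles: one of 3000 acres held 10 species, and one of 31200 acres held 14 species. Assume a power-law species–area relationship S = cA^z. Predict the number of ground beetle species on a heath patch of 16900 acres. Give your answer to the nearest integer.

13

z = ln(14/10) / ln(31200/3000) = 0.3365 / 2.3418 = 0.1437
c = 10 / 3000^0.1437 = 10 / 3.159 = 3.165
S₃ = 3.165 × 16900^0.1437 = 3.165 × 4.05 ≈ 12.82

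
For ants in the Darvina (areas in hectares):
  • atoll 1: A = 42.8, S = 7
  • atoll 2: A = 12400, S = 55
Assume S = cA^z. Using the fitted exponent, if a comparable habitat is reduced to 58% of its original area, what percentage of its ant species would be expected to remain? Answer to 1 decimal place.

z = ln(55/7) / ln(12400/42.8) = 2.0614 / 5.6689 = 0.3636
S_new/S_old = (A_new/A_old)^z = 0.58^0.3636 = exp(0.3636 × -0.5447) = 0.8203

82.0%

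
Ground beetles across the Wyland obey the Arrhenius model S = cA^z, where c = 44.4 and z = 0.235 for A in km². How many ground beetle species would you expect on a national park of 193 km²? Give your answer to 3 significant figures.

S = 44.4 × 193^0.235
ln S = ln 44.4 + 0.235 × ln 193 = 3.7932 + 0.235 × 5.2627 = 5.0300
S = e^5.0300 ≈ 152.9

153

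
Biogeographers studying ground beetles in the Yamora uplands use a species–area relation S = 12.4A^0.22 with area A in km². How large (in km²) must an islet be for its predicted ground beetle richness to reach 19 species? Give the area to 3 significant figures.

19 = 12.4 × A^0.22  ⇒  A^0.22 = 19/12.4 = 1.532
ln A = ln(1.532) / 0.22 = 0.4267 / 0.22 = 1.9397
A = e^1.9397 ≈ 6.957 km²

6.96 km²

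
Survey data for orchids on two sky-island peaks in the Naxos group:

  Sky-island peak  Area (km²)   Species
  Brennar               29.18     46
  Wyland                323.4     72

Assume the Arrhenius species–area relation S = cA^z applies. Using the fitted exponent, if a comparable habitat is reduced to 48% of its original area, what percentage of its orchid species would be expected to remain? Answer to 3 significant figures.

z = ln(72/46) / ln(323.4/29.18) = 0.4480 / 2.4054 = 0.1863
S_new/S_old = (A_new/A_old)^z = 0.48^0.1863 = exp(0.1863 × -0.7340) = 0.8722

87.2%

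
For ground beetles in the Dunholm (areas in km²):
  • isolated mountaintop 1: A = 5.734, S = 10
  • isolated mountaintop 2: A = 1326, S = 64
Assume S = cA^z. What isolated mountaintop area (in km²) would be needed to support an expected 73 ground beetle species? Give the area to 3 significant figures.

1950 km²

z = ln(64/10) / ln(1326/5.734) = 1.8563 / 5.4435 = 0.3410
c = 10 / 5.734^0.3410 = 10 / 1.814 = 5.513
A = (73/5.513)^(1/0.3410) ⇒ ln A = ln(13.24)/0.3410 = 7.5758
A = e^7.5758 ≈ 1950 km²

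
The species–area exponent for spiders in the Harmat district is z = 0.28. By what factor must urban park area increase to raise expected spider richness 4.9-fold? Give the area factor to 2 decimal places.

(A₂/A₁)^0.28 = 4.9, so A₂/A₁ = 4.9^(1/0.28) = 4.9^3.571
ln(A₂/A₁) = ln 4.9 / 0.28 = 1.5892 / 0.28 = 5.6758
A₂/A₁ = e^5.6758 ≈ 291.7

291.73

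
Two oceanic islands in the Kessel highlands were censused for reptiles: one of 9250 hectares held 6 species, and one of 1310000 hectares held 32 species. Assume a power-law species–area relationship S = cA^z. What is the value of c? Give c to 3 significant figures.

0.274

z = ln(S₂/S₁) / ln(A₂/A₁) = ln(32/6) / ln(1310000/9250) = 1.6740 / 4.9532 = 0.3380
c = S₁ / A₁^z = 6 / 9250^0.3380 = 6 / 21.9 = 0.274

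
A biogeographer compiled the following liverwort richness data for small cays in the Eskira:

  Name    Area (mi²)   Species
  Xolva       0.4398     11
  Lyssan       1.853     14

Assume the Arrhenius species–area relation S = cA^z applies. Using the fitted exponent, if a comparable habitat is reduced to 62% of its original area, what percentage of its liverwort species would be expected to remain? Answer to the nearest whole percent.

92%

z = ln(14/11) / ln(1.853/0.4398) = 0.2412 / 1.4382 = 0.1677
S_new/S_old = (A_new/A_old)^z = 0.62^0.1677 = exp(0.1677 × -0.4780) = 0.923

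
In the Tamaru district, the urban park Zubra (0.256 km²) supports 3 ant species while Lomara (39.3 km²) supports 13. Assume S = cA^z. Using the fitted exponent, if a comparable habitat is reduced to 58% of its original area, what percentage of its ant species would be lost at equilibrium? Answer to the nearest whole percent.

z = ln(13/3) / ln(39.3/0.256) = 1.4663 / 5.0338 = 0.2913
S_new/S_old = (A_new/A_old)^z = 0.58^0.2913 = exp(0.2913 × -0.5447) = 0.8533
Fraction lost = 1 − 0.8533 = 0.1467

15%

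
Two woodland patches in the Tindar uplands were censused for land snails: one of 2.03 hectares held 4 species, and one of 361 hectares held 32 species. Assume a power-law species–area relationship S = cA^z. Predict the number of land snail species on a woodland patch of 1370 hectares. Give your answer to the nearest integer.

z = ln(32/4) / ln(361/2.03) = 2.0794 / 5.1808 = 0.4014
c = 4 / 2.03^0.4014 = 4 / 1.329 = 3.011
S₃ = 3.011 × 1370^0.4014 = 3.011 × 18.15 ≈ 54.65

55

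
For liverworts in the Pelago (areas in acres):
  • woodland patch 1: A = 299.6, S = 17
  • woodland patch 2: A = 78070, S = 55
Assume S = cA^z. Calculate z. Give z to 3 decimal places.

0.211

Taking logs: ln S = ln c + z ln A, so z = (ln S₂ − ln S₁)/(ln A₂ − ln A₁).
z = ln(55/17) / ln(78070/299.6) = ln(3.235) / ln(260.6) = 1.1741 / 5.5629 = 0.2111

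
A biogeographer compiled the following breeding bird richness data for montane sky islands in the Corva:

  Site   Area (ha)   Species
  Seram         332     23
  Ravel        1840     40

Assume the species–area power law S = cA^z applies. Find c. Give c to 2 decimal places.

z = ln(S₂/S₁) / ln(A₂/A₁) = ln(40/23) / ln(1840/332) = 0.5534 / 1.7124 = 0.3232
c = S₁ / A₁^z = 23 / 332^0.3232 = 23 / 6.527 = 3.524

3.52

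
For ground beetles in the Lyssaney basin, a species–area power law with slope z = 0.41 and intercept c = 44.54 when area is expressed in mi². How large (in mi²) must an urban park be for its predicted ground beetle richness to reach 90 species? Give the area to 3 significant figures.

5.56 mi²

90 = 44.54 × A^0.41  ⇒  A^0.41 = 90/44.54 = 2.021
ln A = ln(2.021) / 0.41 = 0.7034 / 0.41 = 1.7157
A = e^1.7157 ≈ 5.56 mi²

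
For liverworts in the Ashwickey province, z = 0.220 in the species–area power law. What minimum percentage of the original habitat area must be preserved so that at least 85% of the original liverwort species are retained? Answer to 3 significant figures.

47.8%

Need (A_new/A_old)^0.22 = 0.85, so A_new/A_old = 0.85^(1/0.22) = 0.85^4.545
ln(A_new/A_old) = ln 0.85 / 0.22 = -0.1625 / 0.22 = -0.7387
A_new/A_old = e^-0.7387 ≈ 0.4777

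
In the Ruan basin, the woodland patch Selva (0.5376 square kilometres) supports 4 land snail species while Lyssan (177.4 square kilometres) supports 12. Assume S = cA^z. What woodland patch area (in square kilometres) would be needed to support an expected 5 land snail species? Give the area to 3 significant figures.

1.75 square kilometres

z = ln(12/4) / ln(177.4/0.5376) = 1.0986 / 5.7990 = 0.1894
c = 4 / 0.5376^0.1894 = 4 / 0.8891 = 4.499
A = (5/4.499)^(1/0.1894) ⇒ ln A = ln(1.111)/0.1894 = 0.5572
A = e^0.5572 ≈ 1.746 square kilometres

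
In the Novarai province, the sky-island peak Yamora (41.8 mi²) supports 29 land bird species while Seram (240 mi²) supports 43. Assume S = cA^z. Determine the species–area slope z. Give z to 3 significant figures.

Taking logs: ln S = ln c + z ln A, so z = (ln S₂ − ln S₁)/(ln A₂ − ln A₁).
z = ln(43/29) / ln(240/41.8) = ln(1.483) / ln(5.742) = 0.3939 / 1.7477 = 0.2254

0.225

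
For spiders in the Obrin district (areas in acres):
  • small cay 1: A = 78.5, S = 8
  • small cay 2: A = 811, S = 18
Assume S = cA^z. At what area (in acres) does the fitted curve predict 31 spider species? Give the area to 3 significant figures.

z = ln(18/8) / ln(811/78.5) = 0.8109 / 2.3352 = 0.3473
c = 8 / 78.5^0.3473 = 8 / 4.55 = 1.758
A = (31/1.758)^(1/0.3473) ⇒ ln A = ln(17.63)/0.3473 = 8.2637
A = e^8.2637 ≈ 3880 acres

3880 acres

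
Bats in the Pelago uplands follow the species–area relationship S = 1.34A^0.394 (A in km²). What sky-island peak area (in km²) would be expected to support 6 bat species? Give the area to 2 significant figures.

6 = 1.34 × A^0.394  ⇒  A^0.394 = 6/1.34 = 4.478
ln A = ln(4.478) / 0.394 = 1.4991 / 0.394 = 3.8048
A = e^3.8048 ≈ 44.92 km²

45 km²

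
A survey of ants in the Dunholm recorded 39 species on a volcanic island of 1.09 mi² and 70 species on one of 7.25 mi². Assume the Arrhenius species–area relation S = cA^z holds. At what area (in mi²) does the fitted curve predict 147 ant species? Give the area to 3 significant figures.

80.2 mi²

z = ln(70/39) / ln(7.25/1.09) = 0.5849 / 1.8948 = 0.3087
c = 39 / 1.09^0.3087 = 39 / 1.027 = 37.98
A = (147/37.98)^(1/0.3087) ⇒ ln A = ln(3.871)/0.3087 = 4.3844
A = e^4.3844 ≈ 80.19 mi²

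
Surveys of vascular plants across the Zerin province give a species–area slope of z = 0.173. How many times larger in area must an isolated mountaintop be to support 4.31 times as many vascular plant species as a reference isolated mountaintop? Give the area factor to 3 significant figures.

4650

(A₂/A₁)^0.173 = 4.31, so A₂/A₁ = 4.31^(1/0.173) = 4.31^5.78
ln(A₂/A₁) = ln 4.31 / 0.173 = 1.4609 / 0.173 = 8.4447
A₂/A₁ = e^8.4447 ≈ 4650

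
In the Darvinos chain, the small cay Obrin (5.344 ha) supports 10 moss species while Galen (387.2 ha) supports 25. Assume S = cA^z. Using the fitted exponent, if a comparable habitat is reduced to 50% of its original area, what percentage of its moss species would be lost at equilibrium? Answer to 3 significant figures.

13.8%

z = ln(25/10) / ln(387.2/5.344) = 0.9163 / 4.2830 = 0.2139
S_new/S_old = (A_new/A_old)^z = 0.5^0.2139 = exp(0.2139 × -0.6931) = 0.8622
Fraction lost = 1 − 0.8622 = 0.1378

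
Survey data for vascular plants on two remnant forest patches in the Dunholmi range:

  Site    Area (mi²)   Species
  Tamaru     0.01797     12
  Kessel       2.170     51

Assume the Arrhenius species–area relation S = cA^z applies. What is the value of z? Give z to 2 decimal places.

0.30

Taking logs: ln S = ln c + z ln A, so z = (ln S₂ − ln S₁)/(ln A₂ − ln A₁).
z = ln(51/12) / ln(2.17/0.01797) = ln(4.25) / ln(120.8) = 1.4469 / 4.7938 = 0.3018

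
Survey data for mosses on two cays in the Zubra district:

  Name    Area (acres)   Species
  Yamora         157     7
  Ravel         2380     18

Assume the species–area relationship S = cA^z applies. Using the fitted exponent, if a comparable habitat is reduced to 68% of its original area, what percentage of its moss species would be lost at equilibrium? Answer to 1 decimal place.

z = ln(18/7) / ln(2380/157) = 0.9445 / 2.7186 = 0.3474
S_new/S_old = (A_new/A_old)^z = 0.68^0.3474 = exp(0.3474 × -0.3857) = 0.8746
Fraction lost = 1 − 0.8746 = 0.1254

12.5%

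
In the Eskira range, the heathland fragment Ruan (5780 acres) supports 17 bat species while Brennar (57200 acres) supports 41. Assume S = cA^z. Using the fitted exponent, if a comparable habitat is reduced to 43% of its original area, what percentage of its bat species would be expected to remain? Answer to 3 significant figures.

72.3%

z = ln(41/17) / ln(57200/5780) = 0.8804 / 2.2922 = 0.3841
S_new/S_old = (A_new/A_old)^z = 0.43^0.3841 = exp(0.3841 × -0.8440) = 0.7231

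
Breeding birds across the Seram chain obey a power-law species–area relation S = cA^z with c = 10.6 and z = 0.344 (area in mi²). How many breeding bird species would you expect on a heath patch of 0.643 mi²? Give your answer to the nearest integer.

S = 10.6 × 0.643^0.344
ln S = ln 10.6 + 0.344 × ln 0.643 = 2.3609 + 0.344 × -0.4416 = 2.2089
S = e^2.2089 ≈ 9.106

9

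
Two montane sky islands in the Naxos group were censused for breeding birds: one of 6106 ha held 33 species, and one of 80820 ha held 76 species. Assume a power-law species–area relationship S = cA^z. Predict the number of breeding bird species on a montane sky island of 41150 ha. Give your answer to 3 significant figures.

61.1

z = ln(76/33) / ln(80820/6106) = 0.8342 / 2.5830 = 0.3230
c = 33 / 6106^0.3230 = 33 / 16.7 = 1.976
S₃ = 1.976 × 41150^0.3230 = 1.976 × 30.93 ≈ 61.11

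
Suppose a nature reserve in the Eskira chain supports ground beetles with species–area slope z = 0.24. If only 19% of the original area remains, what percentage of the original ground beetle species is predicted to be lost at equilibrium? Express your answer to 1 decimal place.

S_new/S_old = (A_new/A_old)^z = 0.19^0.24
= exp(0.24 × ln 0.19) = exp(0.24 × -1.6607) = exp(-0.3986) ≈ 0.6713
Fraction lost = 1 − 0.6713 = 0.3287

32.9%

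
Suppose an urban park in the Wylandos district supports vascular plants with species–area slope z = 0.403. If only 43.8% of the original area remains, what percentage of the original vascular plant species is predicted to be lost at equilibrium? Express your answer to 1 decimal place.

28.3%

S_new/S_old = (A_new/A_old)^z = 0.438^0.403
= exp(0.403 × ln 0.438) = exp(0.403 × -0.8255) = exp(-0.3327) ≈ 0.717
Fraction lost = 1 − 0.717 = 0.283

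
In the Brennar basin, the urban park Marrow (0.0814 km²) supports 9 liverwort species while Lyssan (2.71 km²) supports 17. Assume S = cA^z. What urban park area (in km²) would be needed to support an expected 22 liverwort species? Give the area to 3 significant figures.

z = ln(17/9) / ln(2.71/0.0814) = 0.6360 / 3.5053 = 0.1814
c = 9 / 0.0814^0.1814 = 9 / 0.6344 = 14.19
A = (22/14.19)^(1/0.1814) ⇒ ln A = ln(1.551)/0.1814 = 2.4180
A = e^2.4180 ≈ 11.22 km²

11.2 km²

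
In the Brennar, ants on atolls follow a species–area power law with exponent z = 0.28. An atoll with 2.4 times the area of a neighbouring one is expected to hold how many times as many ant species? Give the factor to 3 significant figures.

1.28

S₂/S₁ = (A₂/A₁)^z = 2.4^0.28
ln(S₂/S₁) = 0.28 × ln 2.4 = 0.28 × 0.8755 = 0.2451
S₂/S₁ = e^0.2451 ≈ 1.278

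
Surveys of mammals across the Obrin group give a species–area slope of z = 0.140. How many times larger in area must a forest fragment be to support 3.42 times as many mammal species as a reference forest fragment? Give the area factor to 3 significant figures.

6520

(A₂/A₁)^0.14 = 3.42, so A₂/A₁ = 3.42^(1/0.14) = 3.42^7.143
ln(A₂/A₁) = ln 3.42 / 0.14 = 1.2296 / 0.14 = 8.7831
A₂/A₁ = e^8.7831 ≈ 6523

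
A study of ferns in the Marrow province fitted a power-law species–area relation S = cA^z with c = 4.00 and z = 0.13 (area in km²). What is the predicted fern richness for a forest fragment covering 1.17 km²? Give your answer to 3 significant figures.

S = 4 × 1.17^0.13
ln S = ln 4 + 0.13 × ln 1.17 = 1.3863 + 0.13 × 0.1570 = 1.4067
S = e^1.4067 ≈ 4.082

4.08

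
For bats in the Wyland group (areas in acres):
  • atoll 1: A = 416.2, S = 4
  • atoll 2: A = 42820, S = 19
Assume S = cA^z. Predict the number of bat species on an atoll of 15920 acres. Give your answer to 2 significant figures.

z = ln(19/4) / ln(42820/416.2) = 1.5581 / 4.6336 = 0.3363
c = 4 / 416.2^0.3363 = 4 / 7.6 = 0.5263
S₃ = 0.5263 × 15920^0.3363 = 0.5263 × 25.88 ≈ 13.62

14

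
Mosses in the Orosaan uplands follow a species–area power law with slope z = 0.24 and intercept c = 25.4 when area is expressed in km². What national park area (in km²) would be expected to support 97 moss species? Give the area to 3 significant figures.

266 km²

97 = 25.4 × A^0.24  ⇒  A^0.24 = 97/25.4 = 3.819
ln A = ln(3.819) / 0.24 = 1.3400 / 0.24 = 5.5832
A = e^5.5832 ≈ 265.9 km²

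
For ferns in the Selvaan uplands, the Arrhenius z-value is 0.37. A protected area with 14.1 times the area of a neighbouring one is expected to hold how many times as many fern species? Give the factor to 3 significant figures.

2.66

S₂/S₁ = (A₂/A₁)^z = 14.1^0.37
ln(S₂/S₁) = 0.37 × ln 14.1 = 0.37 × 2.6462 = 0.9791
S₂/S₁ = e^0.9791 ≈ 2.662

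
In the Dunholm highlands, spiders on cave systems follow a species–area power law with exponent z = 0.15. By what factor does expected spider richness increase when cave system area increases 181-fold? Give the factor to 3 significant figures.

2.18

S₂/S₁ = (A₂/A₁)^z = 181^0.15
ln(S₂/S₁) = 0.15 × ln 181 = 0.15 × 5.1985 = 0.7798
S₂/S₁ = e^0.7798 ≈ 2.181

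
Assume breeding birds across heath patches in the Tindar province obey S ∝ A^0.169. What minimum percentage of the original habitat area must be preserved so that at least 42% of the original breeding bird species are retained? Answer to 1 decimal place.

0.6%

Need (A_new/A_old)^0.169 = 0.42, so A_new/A_old = 0.42^(1/0.169) = 0.42^5.917
ln(A_new/A_old) = ln 0.42 / 0.169 = -0.8675 / 0.169 = -5.1331
A_new/A_old = e^-5.1331 ≈ 0.005898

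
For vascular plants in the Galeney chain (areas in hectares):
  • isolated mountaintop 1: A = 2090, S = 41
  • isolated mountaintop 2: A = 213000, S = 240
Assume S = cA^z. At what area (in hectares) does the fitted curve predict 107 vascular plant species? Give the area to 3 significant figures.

25700 hectares

z = ln(240/41) / ln(213000/2090) = 1.7671 / 4.6241 = 0.3821
c = 41 / 2090^0.3821 = 41 / 18.57 = 2.208
A = (107/2.208)^(1/0.3821) ⇒ ln A = ln(48.46)/0.3821 = 10.1551
A = e^10.1551 ≈ 25723 hectares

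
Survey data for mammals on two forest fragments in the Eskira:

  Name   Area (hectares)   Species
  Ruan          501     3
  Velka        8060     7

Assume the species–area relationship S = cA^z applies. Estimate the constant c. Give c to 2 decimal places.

z = ln(S₂/S₁) / ln(A₂/A₁) = ln(7/3) / ln(8060/501) = 0.8473 / 2.7781 = 0.3050
c = S₁ / A₁^z = 3 / 501^0.3050 = 3 / 6.659 = 0.4505

0.45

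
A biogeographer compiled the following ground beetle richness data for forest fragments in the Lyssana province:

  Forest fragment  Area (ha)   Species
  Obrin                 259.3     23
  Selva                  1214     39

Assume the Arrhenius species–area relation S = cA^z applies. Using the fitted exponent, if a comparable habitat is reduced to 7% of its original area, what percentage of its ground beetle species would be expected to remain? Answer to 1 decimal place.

40.3%

z = ln(39/23) / ln(1214/259.3) = 0.5281 / 1.5437 = 0.3421
S_new/S_old = (A_new/A_old)^z = 0.07^0.3421 = exp(0.3421 × -2.6593) = 0.4027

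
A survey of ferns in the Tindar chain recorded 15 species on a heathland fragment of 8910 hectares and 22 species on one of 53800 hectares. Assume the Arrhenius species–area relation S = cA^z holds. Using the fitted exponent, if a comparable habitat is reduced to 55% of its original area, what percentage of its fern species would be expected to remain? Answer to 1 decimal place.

88.0%

z = ln(22/15) / ln(53800/8910) = 0.3830 / 1.7981 = 0.2130
S_new/S_old = (A_new/A_old)^z = 0.55^0.2130 = exp(0.2130 × -0.5978) = 0.8804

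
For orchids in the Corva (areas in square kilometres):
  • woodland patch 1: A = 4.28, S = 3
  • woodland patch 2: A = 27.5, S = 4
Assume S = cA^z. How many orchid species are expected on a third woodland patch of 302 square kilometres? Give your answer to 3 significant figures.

5.79

z = ln(4/3) / ln(27.5/4.28) = 0.2877 / 1.8602 = 0.1546
c = 3 / 4.28^0.1546 = 3 / 1.252 = 2.396
S₃ = 2.396 × 302^0.1546 = 2.396 × 2.418 ≈ 5.794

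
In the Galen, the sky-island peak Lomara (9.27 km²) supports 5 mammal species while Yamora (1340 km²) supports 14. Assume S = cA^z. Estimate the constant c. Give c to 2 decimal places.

z = ln(S₂/S₁) / ln(A₂/A₁) = ln(14/5) / ln(1340/9.27) = 1.0296 / 4.9736 = 0.2070
c = S₁ / A₁^z = 5 / 9.27^0.2070 = 5 / 1.586 = 3.153

3.15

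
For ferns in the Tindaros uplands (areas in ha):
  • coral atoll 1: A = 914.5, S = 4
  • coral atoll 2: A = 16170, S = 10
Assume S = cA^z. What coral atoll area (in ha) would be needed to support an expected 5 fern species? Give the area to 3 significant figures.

1840 ha

z = ln(10/4) / ln(16170/914.5) = 0.9163 / 2.8725 = 0.3190
c = 4 / 914.5^0.3190 = 4 / 8.802 = 0.4545
A = (5/0.4545)^(1/0.3190) ⇒ ln A = ln(11)/0.3190 = 7.5179
A = e^7.5179 ≈ 1841 ha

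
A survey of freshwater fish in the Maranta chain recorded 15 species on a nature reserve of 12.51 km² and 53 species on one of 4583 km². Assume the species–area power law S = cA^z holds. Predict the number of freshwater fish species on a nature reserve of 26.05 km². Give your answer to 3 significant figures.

17.5

z = ln(53/15) / ln(4583/12.51) = 1.2622 / 5.9036 = 0.2138
c = 15 / 12.51^0.2138 = 15 / 1.716 = 8.74
S₃ = 8.74 × 26.05^0.2138 = 8.74 × 2.008 ≈ 17.55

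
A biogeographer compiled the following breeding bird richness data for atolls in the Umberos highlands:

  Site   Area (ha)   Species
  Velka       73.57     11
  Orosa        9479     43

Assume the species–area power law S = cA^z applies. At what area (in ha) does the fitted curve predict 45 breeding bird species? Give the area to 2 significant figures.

11000 ha

z = ln(43/11) / ln(9479/73.57) = 1.3633 / 4.8586 = 0.2806
c = 11 / 73.57^0.2806 = 11 / 3.34 = 3.293
A = (45/3.293)^(1/0.2806) ⇒ ln A = ln(13.66)/0.2806 = 9.3189
A = e^9.3189 ≈ 11146 ha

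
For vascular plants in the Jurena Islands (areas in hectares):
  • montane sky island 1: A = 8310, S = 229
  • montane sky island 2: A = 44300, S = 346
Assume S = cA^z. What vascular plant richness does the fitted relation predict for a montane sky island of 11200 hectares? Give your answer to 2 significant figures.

z = ln(346/229) / ln(44300/8310) = 0.4127 / 1.6735 = 0.2466
c = 229 / 8310^0.2466 = 229 / 9.26 = 24.73
S₃ = 24.73 × 11200^0.2466 = 24.73 × 9.968 ≈ 246.5

250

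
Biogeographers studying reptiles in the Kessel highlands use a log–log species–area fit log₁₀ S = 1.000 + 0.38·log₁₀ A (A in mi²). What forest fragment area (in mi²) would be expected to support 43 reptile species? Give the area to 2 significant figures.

46 mi²

43 = 10 × A^0.38  ⇒  A^0.38 = 43/10 = 4.3
ln A = ln(4.3) / 0.38 = 1.4586 / 0.38 = 3.8385
A = e^3.8385 ≈ 46.45 mi²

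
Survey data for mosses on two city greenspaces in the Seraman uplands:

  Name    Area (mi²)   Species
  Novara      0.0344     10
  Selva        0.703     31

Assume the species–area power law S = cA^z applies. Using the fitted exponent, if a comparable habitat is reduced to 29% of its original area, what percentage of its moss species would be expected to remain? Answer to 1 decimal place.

62.9%

z = ln(31/10) / ln(0.703/0.0344) = 1.1314 / 3.0173 = 0.3750
S_new/S_old = (A_new/A_old)^z = 0.29^0.3750 = exp(0.3750 × -1.2379) = 0.6287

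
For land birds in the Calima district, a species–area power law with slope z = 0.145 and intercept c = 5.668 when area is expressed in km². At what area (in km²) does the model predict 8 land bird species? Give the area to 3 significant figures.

10.8 km²

8 = 5.668 × A^0.145  ⇒  A^0.145 = 8/5.668 = 1.411
ln A = ln(1.411) / 0.145 = 0.3446 / 0.145 = 2.3766
A = e^2.3766 ≈ 10.77 km²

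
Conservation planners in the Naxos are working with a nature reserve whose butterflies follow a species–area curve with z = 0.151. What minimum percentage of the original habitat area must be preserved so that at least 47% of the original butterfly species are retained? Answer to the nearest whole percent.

1%

Need (A_new/A_old)^0.151 = 0.47, so A_new/A_old = 0.47^(1/0.151) = 0.47^6.623
ln(A_new/A_old) = ln 0.47 / 0.151 = -0.7550 / 0.151 = -5.0001
A_new/A_old = e^-5.0001 ≈ 0.006737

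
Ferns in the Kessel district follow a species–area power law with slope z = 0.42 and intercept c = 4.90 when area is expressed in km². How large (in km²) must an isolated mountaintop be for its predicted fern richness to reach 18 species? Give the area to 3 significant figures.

22.2 km²

18 = 4.9 × A^0.42  ⇒  A^0.42 = 18/4.9 = 3.673
ln A = ln(3.673) / 0.42 = 1.3011 / 0.42 = 3.0979
A = e^3.0979 ≈ 22.15 km²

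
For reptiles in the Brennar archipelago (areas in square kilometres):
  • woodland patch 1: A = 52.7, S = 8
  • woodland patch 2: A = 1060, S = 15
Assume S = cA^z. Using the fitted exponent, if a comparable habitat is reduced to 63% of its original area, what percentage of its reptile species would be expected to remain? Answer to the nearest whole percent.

z = ln(15/8) / ln(1060/52.7) = 0.6286 / 3.0014 = 0.2094
S_new/S_old = (A_new/A_old)^z = 0.63^0.2094 = exp(0.2094 × -0.4620) = 0.9078

91%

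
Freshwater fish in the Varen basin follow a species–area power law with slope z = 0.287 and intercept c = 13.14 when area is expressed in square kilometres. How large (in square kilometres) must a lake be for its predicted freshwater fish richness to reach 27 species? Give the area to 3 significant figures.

27 = 13.14 × A^0.287  ⇒  A^0.287 = 27/13.14 = 2.055
ln A = ln(2.055) / 0.287 = 0.7202 / 0.287 = 2.5093
A = e^2.5093 ≈ 12.3 square kilometres

12.3 square kilometres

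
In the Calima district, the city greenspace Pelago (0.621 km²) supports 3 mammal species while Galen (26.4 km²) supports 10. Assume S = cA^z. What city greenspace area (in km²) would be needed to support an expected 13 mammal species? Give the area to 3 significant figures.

59.8 km²

z = ln(10/3) / ln(26.4/0.621) = 1.2040 / 3.7498 = 0.3211
c = 3 / 0.621^0.3211 = 3 / 0.8582 = 3.496
A = (13/3.496)^(1/0.3211) ⇒ ln A = ln(3.719)/0.3211 = 4.0905
A = e^4.0905 ≈ 59.77 km²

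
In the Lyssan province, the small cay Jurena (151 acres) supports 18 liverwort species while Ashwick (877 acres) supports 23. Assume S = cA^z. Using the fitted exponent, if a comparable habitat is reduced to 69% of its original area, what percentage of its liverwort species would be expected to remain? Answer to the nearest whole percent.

95%

z = ln(23/18) / ln(877/151) = 0.2451 / 1.7592 = 0.1393
S_new/S_old = (A_new/A_old)^z = 0.69^0.1393 = exp(0.1393 × -0.3711) = 0.9496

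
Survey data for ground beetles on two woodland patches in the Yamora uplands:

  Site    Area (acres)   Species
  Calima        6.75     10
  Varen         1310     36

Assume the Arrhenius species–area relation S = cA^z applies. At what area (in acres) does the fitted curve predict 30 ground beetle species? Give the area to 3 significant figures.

z = ln(36/10) / ln(1310/6.75) = 1.2809 / 5.2682 = 0.2431
c = 10 / 6.75^0.2431 = 10 / 1.591 = 6.286
A = (30/6.286)^(1/0.2431) ⇒ ln A = ln(4.773)/0.2431 = 6.4279
A = e^6.4279 ≈ 618.9 acres

619 acres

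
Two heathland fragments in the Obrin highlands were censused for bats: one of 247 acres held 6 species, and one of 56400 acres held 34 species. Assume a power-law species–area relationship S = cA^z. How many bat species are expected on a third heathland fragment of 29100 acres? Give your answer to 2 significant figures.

z = ln(34/6) / ln(56400/247) = 1.7346 / 5.4308 = 0.3194
c = 6 / 247^0.3194 = 6 / 5.811 = 1.033
S₃ = 1.033 × 29100^0.3194 = 1.033 × 26.65 ≈ 27.52

28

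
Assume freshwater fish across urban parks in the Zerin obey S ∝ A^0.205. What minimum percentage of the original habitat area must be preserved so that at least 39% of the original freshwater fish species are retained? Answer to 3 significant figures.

Need (A_new/A_old)^0.205 = 0.39, so A_new/A_old = 0.39^(1/0.205) = 0.39^4.878
ln(A_new/A_old) = ln 0.39 / 0.205 = -0.9416 / 0.205 = -4.5932
A_new/A_old = e^-4.5932 ≈ 0.01012

1.01%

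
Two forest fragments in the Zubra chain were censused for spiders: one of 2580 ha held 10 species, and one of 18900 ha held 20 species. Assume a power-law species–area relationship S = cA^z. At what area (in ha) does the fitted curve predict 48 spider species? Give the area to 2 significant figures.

230000 ha

z = ln(20/10) / ln(18900/2580) = 0.6931 / 1.9914 = 0.3481
c = 10 / 2580^0.3481 = 10 / 15.4 = 0.6494
A = (48/0.6494)^(1/0.3481) ⇒ ln A = ln(73.92)/0.3481 = 12.3621
A = e^12.3621 ≈ 233769 ha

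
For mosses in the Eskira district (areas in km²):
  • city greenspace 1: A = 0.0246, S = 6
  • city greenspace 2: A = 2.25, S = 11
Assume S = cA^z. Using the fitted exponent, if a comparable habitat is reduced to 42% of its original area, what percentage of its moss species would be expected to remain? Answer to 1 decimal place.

z = ln(11/6) / ln(2.25/0.0246) = 0.6061 / 4.5159 = 0.1342
S_new/S_old = (A_new/A_old)^z = 0.42^0.1342 = exp(0.1342 × -0.8675) = 0.8901

89.0%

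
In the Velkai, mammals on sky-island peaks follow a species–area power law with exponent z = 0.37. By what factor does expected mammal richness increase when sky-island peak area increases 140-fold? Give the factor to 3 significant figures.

S₂/S₁ = (A₂/A₁)^z = 140^0.37
ln(S₂/S₁) = 0.37 × ln 140 = 0.37 × 4.9416 = 1.8284
S₂/S₁ = e^1.8284 ≈ 6.224

6.22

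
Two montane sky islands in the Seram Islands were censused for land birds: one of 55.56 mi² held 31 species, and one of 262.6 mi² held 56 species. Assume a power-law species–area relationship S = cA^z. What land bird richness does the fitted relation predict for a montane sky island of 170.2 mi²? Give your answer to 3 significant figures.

47.5

z = ln(56/31) / ln(262.6/55.56) = 0.5914 / 1.5532 = 0.3807
c = 31 / 55.56^0.3807 = 31 / 4.617 = 6.715
S₃ = 6.715 × 170.2^0.3807 = 6.715 × 7.07 ≈ 47.48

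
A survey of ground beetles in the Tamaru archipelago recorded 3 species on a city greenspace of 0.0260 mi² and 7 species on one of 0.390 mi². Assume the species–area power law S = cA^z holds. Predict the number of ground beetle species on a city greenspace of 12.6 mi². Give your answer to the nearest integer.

21

z = ln(7/3) / ln(0.39/0.026) = 0.8473 / 2.7081 = 0.3129
c = 3 / 0.026^0.3129 = 3 / 0.3192 = 9.398
S₃ = 9.398 × 12.6^0.3129 = 9.398 × 2.209 ≈ 20.76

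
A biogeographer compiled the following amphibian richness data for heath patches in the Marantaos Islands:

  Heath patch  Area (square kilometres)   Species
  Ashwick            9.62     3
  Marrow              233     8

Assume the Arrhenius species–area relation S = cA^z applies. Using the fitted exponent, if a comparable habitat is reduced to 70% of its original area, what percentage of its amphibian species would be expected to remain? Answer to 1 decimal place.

z = ln(8/3) / ln(233/9.62) = 0.9808 / 3.1872 = 0.3077
S_new/S_old = (A_new/A_old)^z = 0.7^0.3077 = exp(0.3077 × -0.3567) = 0.896

89.6%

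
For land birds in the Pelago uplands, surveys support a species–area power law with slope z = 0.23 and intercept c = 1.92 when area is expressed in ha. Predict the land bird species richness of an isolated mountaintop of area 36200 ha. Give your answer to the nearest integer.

21 species

S = 1.92 × 36200^0.23 = 1.92 × 11.18 ≈ 21.47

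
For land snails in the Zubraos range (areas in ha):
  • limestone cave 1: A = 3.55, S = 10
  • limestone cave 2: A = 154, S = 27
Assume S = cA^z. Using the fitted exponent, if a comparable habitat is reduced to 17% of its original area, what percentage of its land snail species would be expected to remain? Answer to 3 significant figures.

62.7%

z = ln(27/10) / ln(154/3.55) = 0.9933 / 3.7700 = 0.2635
S_new/S_old = (A_new/A_old)^z = 0.17^0.2635 = exp(0.2635 × -1.7720) = 0.627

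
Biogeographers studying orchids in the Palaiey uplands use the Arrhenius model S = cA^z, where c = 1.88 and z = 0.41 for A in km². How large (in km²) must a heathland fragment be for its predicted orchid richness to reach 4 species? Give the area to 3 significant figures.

4 = 1.88 × A^0.41  ⇒  A^0.41 = 4/1.88 = 2.128
ln A = ln(2.128) / 0.41 = 0.7550 / 0.41 = 1.8415
A = e^1.8415 ≈ 6.306 km²

6.31 km²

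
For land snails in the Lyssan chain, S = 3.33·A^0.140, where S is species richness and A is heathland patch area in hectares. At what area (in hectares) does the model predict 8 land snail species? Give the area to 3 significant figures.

523 hectares

8 = 3.33 × A^0.14  ⇒  A^0.14 = 8/3.33 = 2.402
ln A = ln(2.402) / 0.14 = 0.8765 / 0.14 = 6.2605
A = e^6.2605 ≈ 523.5 hectares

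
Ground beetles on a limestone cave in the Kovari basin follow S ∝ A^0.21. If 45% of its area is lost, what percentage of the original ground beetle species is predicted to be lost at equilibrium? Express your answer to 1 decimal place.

S_new/S_old = (A_new/A_old)^z = 0.55^0.21
= exp(0.21 × ln 0.55) = exp(0.21 × -0.5978) = exp(-0.1255) ≈ 0.882
Fraction lost = 1 − 0.882 = 0.118

11.8%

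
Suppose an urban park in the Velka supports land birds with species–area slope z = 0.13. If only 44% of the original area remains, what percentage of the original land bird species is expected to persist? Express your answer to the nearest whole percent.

90%

S_new/S_old = (A_new/A_old)^z = 0.44^0.13
= exp(0.13 × ln 0.44) = exp(0.13 × -0.8210) = exp(-0.1067) ≈ 0.8988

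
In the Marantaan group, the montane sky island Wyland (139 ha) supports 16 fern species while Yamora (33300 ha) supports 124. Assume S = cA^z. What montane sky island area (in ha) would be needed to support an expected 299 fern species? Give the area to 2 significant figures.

z = ln(124/16) / ln(33300/139) = 2.0477 / 5.4788 = 0.3737
c = 16 / 139^0.3737 = 16 / 6.323 = 2.53
A = (299/2.53)^(1/0.3737) ⇒ ln A = ln(118.2)/0.3737 = 12.7683
A = e^12.7683 ≈ 350911 ha

350000 ha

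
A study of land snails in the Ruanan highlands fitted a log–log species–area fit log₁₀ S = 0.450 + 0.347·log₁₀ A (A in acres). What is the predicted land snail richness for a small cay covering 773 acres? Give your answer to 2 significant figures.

28

S = 2.818 × 773^0.347
ln S = ln 2.818 + 0.347 × ln 773 = 1.0362 + 0.347 × 6.6503 = 3.3438
S = e^3.3438 ≈ 28.33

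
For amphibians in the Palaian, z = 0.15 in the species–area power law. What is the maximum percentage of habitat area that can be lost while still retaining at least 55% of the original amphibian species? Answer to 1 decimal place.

98.1%

Need (A_new/A_old)^0.15 = 0.55, so A_new/A_old = 0.55^(1/0.15) = 0.55^6.667
ln(A_new/A_old) = ln 0.55 / 0.15 = -0.5978 / 0.15 = -3.9856
A_new/A_old = e^-3.9856 ≈ 0.01858
Fraction that can be lost = 1 − 0.01858 = 0.9814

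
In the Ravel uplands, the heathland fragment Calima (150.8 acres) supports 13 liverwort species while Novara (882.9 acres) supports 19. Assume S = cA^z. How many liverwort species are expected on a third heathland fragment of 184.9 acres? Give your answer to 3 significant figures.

z = ln(19/13) / ln(882.9/150.8) = 0.3795 / 1.7673 = 0.2147
c = 13 / 150.8^0.2147 = 13 / 2.936 = 4.428
S₃ = 4.428 × 184.9^0.2147 = 4.428 × 3.068 ≈ 13.58

13.6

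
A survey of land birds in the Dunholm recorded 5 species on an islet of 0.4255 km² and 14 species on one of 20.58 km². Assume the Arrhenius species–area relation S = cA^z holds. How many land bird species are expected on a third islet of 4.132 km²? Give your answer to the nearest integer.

z = ln(14/5) / ln(20.58/0.4255) = 1.0296 / 3.8788 = 0.2654
c = 5 / 0.4255^0.2654 = 5 / 0.7971 = 6.273
S₃ = 6.273 × 4.132^0.2654 = 6.273 × 1.457 ≈ 9.142

9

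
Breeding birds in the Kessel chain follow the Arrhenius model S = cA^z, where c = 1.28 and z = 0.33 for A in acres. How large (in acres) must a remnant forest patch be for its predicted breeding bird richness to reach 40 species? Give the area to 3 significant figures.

40 = 1.28 × A^0.33  ⇒  A^0.33 = 40/1.28 = 31.25
ln A = ln(31.25) / 0.33 = 3.4420 / 0.33 = 10.4304
A = e^10.4304 ≈ 33873 acres

33900 acres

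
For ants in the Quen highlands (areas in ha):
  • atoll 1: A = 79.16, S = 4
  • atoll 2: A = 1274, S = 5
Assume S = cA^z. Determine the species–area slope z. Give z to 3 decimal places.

0.080

Taking logs: ln S = ln c + z ln A, so z = (ln S₂ − ln S₁)/(ln A₂ − ln A₁).
z = ln(5/4) / ln(1274/79.16) = ln(1.25) / ln(16.09) = 0.2231 / 2.7784 = 0.0803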